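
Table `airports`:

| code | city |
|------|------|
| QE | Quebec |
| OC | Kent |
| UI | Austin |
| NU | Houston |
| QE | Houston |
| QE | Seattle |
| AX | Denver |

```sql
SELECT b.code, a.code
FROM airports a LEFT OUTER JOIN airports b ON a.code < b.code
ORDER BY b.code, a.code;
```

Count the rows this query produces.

19

LEFT JOIN keeps every row from `airports a`; unmatched rows get NULL for `airports b`'s columns.
Matching on a.code < b.code.
- code=QE: 1 matching b row(s), so 1 row(s) emitted.
- code=OC: 4 matching b row(s), so 4 row(s) emitted.
- code=UI: no b row matches, row kept with b columns NULL.
- code=NU: 5 matching b row(s), so 5 row(s) emitted.
- code=QE: 1 matching b row(s), so 1 row(s) emitted.
- code=QE: 1 matching b row(s), so 1 row(s) emitted.
- code=AX: 6 matching b row(s), so 6 row(s) emitted.
Total: 18 matched + 1 padded = 19 rows.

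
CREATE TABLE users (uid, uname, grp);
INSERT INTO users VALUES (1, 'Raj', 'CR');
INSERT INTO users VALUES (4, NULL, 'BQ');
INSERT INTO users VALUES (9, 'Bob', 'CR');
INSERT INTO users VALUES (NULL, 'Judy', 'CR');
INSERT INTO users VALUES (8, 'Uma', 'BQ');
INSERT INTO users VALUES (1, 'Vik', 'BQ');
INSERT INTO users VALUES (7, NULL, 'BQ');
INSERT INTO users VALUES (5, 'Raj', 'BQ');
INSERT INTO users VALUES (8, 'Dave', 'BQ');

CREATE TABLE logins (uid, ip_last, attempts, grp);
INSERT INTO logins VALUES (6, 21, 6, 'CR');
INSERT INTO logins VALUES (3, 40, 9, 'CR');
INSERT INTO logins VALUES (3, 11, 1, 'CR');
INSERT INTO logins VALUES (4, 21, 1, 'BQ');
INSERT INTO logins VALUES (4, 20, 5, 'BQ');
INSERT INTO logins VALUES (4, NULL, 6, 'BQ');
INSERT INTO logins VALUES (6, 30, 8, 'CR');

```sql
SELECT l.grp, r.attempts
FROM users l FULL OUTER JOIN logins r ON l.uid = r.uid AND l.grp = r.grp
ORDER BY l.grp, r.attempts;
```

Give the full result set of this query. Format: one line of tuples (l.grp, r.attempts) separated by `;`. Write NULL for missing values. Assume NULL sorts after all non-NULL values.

(BQ, 1); (BQ, 5); (BQ, 6); (BQ, NULL); (BQ, NULL); (BQ, NULL); (BQ, NULL); (BQ, NULL); (CR, NULL); (CR, NULL); (CR, NULL); (NULL, 1); (NULL, 6); (NULL, 8); (NULL, 9)

FULL OUTER JOIN keeps every row from both sides; unmatched rows get NULL for the other side's columns.
Matching on l.uid = r.uid AND l.grp = r.grp. A NULL in a compared column never satisfies the condition.
- uid=1, grp=CR: no r row matches, row kept with r columns NULL.
- uid=4, grp=BQ: 3 matching r row(s), so 3 row(s) emitted.
- uid=9, grp=CR: no r row matches, row kept with r columns NULL.
- uid=NULL, grp=CR: no r row matches, row kept with r columns NULL.
- uid=8, grp=BQ: no r row matches, row kept with r columns NULL.
- uid=1, grp=BQ: no r row matches, row kept with r columns NULL.
- uid=7, grp=BQ: no r row matches, row kept with r columns NULL.
- uid=5, grp=BQ: no r row matches, row kept with r columns NULL.
- uid=8, grp=BQ: no r row matches, row kept with r columns NULL.
- 4 r row(s) had no l match → kept, l columns NULL.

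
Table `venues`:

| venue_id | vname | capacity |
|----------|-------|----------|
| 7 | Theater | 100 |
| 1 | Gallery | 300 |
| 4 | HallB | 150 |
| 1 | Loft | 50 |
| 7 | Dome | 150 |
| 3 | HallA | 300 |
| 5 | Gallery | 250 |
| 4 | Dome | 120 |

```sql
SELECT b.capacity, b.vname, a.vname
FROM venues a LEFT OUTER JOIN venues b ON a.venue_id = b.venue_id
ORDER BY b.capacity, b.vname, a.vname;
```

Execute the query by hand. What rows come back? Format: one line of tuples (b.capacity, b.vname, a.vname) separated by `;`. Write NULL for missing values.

(50, Loft, Gallery); (50, Loft, Loft); (100, Theater, Dome); (100, Theater, Theater); (120, Dome, Dome); (120, Dome, HallB); (150, Dome, Dome); (150, Dome, Theater); (150, HallB, Dome); (150, HallB, HallB); (250, Gallery, Gallery); (300, Gallery, Gallery); (300, Gallery, Loft); (300, HallA, HallA)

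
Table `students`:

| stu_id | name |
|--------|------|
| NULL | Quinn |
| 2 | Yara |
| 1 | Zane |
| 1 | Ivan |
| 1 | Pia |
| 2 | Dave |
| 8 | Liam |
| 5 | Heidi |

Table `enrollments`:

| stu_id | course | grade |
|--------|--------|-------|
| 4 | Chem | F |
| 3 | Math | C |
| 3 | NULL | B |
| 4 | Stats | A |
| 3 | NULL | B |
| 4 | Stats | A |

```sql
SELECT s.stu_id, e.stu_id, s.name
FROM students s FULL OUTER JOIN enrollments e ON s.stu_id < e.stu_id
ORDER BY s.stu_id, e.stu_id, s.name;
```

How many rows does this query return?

33

FULL OUTER JOIN keeps every row from both sides; unmatched rows get NULL for the other side's columns.
Matching on s.stu_id < e.stu_id. A NULL in a compared column never satisfies the condition.
- s row (stu_id=NULL): no match → kept, e columns NULL.
- s row (stu_id=2): matches 6 e row(s) → 6 output row(s).
- s row (stu_id=1): matches 6 e row(s) → 6 output row(s).
- s row (stu_id=1): matches 6 e row(s) → 6 output row(s).
- s row (stu_id=1): matches 6 e row(s) → 6 output row(s).
- s row (stu_id=2): matches 6 e row(s) → 6 output row(s).
- s row (stu_id=8): no match → kept, e columns NULL.
- s row (stu_id=5): no match → kept, e columns NULL.
Total: 30 matched + 3 padded = 33 rows.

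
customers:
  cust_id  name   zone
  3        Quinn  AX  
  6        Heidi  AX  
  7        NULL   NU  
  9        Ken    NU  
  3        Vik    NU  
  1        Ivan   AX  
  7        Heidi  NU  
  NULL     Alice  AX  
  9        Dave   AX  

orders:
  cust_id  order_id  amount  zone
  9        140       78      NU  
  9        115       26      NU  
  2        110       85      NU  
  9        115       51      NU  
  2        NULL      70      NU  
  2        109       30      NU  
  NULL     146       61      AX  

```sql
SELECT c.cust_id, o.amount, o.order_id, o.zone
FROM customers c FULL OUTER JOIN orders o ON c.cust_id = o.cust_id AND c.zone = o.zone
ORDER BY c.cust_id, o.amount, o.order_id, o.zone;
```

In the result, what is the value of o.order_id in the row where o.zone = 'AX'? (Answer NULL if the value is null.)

146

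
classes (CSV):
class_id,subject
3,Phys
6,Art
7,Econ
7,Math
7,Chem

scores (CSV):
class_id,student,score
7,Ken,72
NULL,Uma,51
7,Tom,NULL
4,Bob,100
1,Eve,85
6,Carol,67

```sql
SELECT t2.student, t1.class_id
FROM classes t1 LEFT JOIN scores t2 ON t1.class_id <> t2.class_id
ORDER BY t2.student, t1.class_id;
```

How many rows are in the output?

18

LEFT JOIN keeps every row from `classes`; unmatched rows get NULL for `scores`'s columns.
Matching on t1.class_id <> t2.class_id. A NULL in a compared column never satisfies the condition.
- class_id=3: 5 matching t2 row(s), so 5 row(s) emitted.
- class_id=6: 4 matching t2 row(s), so 4 row(s) emitted.
- class_id=7: 3 matching t2 row(s), so 3 row(s) emitted.
- class_id=7: 3 matching t2 row(s), so 3 row(s) emitted.
- class_id=7: 3 matching t2 row(s), so 3 row(s) emitted.
Total: 18 rows.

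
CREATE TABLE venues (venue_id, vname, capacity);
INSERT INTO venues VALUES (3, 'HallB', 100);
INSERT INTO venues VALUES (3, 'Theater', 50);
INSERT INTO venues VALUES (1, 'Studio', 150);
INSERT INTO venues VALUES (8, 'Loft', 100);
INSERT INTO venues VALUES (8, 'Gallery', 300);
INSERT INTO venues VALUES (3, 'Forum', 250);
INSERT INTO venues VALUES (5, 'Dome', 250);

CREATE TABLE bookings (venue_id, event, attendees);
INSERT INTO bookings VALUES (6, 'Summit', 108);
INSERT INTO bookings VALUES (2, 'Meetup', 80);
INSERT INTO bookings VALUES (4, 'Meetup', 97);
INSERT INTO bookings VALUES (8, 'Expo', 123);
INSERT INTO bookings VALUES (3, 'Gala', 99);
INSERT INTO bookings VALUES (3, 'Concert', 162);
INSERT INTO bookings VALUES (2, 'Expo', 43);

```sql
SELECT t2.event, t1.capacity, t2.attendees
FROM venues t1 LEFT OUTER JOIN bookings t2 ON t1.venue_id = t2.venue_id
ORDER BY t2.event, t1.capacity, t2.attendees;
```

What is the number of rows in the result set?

LEFT JOIN keeps every row from `venues`; unmatched rows get NULL for `bookings`'s columns.
Matching on t1.venue_id = t2.venue_id.
Matched pairs: 8; unmatched t1 rows kept: 2.
Total: 8 matched + 2 padded = 10 rows.

10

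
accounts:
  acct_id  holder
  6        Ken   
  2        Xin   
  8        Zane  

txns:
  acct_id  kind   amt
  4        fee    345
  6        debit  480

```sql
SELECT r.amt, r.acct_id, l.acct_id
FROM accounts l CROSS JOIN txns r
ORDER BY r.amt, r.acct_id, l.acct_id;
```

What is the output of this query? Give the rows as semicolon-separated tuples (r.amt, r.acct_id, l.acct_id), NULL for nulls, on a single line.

CROSS JOIN pairs every row of `accounts` with every row of `txns`: 3 × 2 = 6 rows.

(345, 4, 2); (345, 4, 6); (345, 4, 8); (480, 6, 2); (480, 6, 6); (480, 6, 8)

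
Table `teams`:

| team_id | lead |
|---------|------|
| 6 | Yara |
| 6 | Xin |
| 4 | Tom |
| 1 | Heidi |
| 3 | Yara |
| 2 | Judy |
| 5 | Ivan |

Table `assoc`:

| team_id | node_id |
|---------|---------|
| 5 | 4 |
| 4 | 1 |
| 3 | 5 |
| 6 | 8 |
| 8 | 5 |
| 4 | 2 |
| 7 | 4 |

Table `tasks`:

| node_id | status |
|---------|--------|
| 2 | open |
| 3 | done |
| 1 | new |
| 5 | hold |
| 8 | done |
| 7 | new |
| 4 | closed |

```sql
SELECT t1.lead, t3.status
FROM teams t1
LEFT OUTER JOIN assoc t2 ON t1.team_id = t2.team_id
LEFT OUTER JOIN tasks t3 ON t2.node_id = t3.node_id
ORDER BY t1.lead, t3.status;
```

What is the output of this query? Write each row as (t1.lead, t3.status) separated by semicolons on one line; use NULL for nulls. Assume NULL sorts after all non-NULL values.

Step 1 — t1 LEFT JOIN t2 on team_id → 8 row(s).
Then LEFT JOIN `tasks t3` on node_id: each of those 8 rows is kept; rows whose t2.node_id has no match in t3 get NULL for t3's columns.

(Heidi, NULL); (Ivan, closed); (Judy, NULL); (Tom, new); (Tom, open); (Xin, done); (Yara, done); (Yara, hold)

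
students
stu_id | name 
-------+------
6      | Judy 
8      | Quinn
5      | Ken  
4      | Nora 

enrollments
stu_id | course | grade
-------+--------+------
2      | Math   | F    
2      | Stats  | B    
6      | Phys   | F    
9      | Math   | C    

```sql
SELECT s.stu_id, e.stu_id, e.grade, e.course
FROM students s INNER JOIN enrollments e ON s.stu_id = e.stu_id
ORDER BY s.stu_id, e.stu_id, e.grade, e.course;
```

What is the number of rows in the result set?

INNER JOIN keeps only pairs where the ON condition holds.
Matching on s.stu_id = e.stu_id.
- s[0] stu_id=6 → 1 match(es) in e → 1 row(s).
- s[1] stu_id=8 → no match; dropped.
- s[2] stu_id=5 → no match; dropped.
- s[3] stu_id=4 → no match; dropped.
Total: 1 rows.

1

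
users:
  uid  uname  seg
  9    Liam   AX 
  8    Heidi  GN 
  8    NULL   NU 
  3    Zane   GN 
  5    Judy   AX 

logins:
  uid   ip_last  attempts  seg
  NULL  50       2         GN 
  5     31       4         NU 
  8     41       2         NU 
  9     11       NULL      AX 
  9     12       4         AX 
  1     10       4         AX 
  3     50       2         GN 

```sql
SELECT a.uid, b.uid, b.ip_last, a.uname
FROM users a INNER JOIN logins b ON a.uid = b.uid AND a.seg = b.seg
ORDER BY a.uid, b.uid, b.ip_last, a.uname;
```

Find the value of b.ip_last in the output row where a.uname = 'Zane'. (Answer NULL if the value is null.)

INNER JOIN keeps only pairs where the ON condition holds.
Matching on a.uid = b.uid AND a.seg = b.seg. A NULL in a compared column never satisfies the condition.
Matched pairs: 4.

50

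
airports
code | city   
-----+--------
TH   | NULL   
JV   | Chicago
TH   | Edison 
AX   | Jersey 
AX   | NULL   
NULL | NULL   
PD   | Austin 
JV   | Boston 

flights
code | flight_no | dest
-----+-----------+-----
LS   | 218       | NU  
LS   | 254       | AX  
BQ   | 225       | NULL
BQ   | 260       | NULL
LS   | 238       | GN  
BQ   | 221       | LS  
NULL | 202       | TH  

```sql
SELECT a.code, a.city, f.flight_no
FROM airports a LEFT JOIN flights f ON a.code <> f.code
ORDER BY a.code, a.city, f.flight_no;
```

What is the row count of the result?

43

LEFT JOIN keeps every row from `airports`; unmatched rows get NULL for `flights`'s columns.
Matching on a.code <> f.code. A NULL in a compared column never satisfies the condition.
Matched pairs: 42; unmatched a rows kept: 1.
Total: 42 matched + 1 padded = 43 rows.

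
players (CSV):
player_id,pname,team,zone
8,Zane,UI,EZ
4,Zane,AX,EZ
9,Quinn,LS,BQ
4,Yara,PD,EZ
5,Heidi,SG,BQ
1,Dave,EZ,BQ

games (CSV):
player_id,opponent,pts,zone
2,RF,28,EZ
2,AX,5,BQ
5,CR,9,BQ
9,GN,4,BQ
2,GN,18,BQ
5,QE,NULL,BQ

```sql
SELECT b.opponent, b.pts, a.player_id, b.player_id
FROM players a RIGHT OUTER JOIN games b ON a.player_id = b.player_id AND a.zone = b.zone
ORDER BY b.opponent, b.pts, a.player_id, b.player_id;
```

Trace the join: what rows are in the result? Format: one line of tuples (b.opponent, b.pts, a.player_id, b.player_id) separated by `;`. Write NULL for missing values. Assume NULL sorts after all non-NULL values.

(AX, 5, NULL, 2); (CR, 9, 5, 5); (GN, 4, 9, 9); (GN, 18, NULL, 2); (QE, NULL, 5, 5); (RF, 28, NULL, 2)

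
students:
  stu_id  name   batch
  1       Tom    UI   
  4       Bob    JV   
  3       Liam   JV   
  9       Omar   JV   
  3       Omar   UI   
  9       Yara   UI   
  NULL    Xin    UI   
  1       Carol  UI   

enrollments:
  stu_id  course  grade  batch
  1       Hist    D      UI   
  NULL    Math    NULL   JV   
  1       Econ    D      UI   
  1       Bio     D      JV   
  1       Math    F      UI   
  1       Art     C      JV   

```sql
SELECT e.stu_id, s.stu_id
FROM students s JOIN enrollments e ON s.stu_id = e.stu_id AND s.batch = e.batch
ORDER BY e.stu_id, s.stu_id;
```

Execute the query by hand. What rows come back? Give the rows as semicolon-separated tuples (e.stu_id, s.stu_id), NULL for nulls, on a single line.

INNER JOIN keeps only pairs where the ON condition holds.
Matching on s.stu_id = e.stu_id AND s.batch = e.batch. A NULL in a compared column never satisfies the condition.
- s row (stu_id=1, batch=UI): matches 3 e row(s) → 3 output row(s).
- s row (stu_id=4, batch=JV): no match → dropped.
- s row (stu_id=3, batch=JV): no match → dropped.
- s row (stu_id=9, batch=JV): no match → dropped.
- s row (stu_id=3, batch=UI): no match → dropped.
- s row (stu_id=9, batch=UI): no match → dropped.
- s row (stu_id=NULL, batch=UI): no match → dropped.
- s row (stu_id=1, batch=UI): matches 3 e row(s) → 3 output row(s).
After projecting and ordering:
e.stu_id | s.stu_id
1 | 1
1 | 1
1 | 1
1 | 1
1 | 1
1 | 1

(1, 1); (1, 1); (1, 1); (1, 1); (1, 1); (1, 1)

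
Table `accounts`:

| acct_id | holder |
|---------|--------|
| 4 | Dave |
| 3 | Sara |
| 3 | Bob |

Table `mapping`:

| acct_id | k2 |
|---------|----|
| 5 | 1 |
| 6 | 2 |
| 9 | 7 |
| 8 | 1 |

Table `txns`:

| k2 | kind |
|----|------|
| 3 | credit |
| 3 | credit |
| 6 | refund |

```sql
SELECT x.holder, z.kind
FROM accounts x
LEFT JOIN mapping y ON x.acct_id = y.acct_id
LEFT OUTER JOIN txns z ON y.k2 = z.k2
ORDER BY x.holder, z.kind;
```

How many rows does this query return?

3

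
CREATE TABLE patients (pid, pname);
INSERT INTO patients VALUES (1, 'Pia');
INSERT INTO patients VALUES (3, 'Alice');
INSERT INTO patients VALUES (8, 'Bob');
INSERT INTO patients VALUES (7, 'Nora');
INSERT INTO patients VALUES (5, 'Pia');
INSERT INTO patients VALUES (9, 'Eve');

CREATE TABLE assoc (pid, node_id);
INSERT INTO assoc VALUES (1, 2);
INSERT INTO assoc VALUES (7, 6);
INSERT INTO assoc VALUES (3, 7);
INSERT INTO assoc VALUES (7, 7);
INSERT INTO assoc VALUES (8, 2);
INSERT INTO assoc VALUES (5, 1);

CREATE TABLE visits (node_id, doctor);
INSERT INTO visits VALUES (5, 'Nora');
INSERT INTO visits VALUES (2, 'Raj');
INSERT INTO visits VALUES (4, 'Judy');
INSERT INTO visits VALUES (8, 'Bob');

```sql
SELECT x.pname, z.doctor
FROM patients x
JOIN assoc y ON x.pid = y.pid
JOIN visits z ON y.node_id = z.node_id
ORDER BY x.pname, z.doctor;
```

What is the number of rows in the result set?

2

Step 1 — x INNER JOIN y on pid → 6 row(s).
Then INNER JOIN `visits z` on node_id: keep only rows whose y.node_id appears in z.
Result: 2 row(s).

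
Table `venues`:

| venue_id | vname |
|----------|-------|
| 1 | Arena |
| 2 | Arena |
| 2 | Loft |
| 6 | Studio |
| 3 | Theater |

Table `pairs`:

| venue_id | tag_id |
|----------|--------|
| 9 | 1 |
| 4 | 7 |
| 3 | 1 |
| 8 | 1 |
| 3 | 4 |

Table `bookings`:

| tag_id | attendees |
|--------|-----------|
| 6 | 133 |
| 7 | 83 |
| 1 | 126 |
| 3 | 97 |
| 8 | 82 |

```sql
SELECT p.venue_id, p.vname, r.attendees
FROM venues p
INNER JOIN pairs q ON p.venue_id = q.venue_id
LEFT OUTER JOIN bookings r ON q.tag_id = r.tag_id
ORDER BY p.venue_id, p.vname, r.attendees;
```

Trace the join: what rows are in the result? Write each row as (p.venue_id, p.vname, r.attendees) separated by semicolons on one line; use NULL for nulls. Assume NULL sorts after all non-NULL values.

Step 1 — p INNER JOIN q on venue_id → 2 row(s).
Then LEFT JOIN `bookings r` on tag_id: each of those 2 rows is kept; rows whose q.tag_id has no match in r get NULL for r's columns.

(3, Theater, 126); (3, Theater, NULL)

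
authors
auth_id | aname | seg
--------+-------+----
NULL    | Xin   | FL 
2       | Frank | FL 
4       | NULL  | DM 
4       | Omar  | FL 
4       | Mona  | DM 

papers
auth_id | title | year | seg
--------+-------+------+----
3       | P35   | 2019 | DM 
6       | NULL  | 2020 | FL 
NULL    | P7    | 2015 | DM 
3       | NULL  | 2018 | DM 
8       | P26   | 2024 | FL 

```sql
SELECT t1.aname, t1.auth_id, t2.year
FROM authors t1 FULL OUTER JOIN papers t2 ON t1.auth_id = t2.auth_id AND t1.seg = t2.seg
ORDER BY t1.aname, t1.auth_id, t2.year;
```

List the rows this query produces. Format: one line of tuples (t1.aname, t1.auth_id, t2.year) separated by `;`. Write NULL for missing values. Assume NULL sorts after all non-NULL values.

(Frank, 2, NULL); (Mona, 4, NULL); (Omar, 4, NULL); (Xin, NULL, NULL); (NULL, 4, NULL); (NULL, NULL, 2015); (NULL, NULL, 2018); (NULL, NULL, 2019); (NULL, NULL, 2020); (NULL, NULL, 2024)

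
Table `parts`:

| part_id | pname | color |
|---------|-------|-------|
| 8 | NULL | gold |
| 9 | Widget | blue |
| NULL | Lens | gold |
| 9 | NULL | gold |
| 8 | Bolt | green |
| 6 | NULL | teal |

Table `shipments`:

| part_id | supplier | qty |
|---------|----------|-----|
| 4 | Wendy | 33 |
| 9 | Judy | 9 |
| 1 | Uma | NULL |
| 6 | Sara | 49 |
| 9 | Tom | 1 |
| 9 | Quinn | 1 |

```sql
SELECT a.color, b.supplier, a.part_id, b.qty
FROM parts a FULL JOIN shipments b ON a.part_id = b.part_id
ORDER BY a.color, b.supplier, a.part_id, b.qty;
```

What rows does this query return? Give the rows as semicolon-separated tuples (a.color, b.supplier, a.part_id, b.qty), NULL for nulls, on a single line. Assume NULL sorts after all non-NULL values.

FULL OUTER JOIN keeps every row from both sides; unmatched rows get NULL for the other side's columns.
Matching on a.part_id = b.part_id. A NULL in a compared column never satisfies the condition.
- part_id=8: no b row matches, row kept with b columns NULL.
- part_id=9: 3 matching b row(s), so 3 row(s) emitted.
- part_id=NULL: no b row matches, row kept with b columns NULL.
- part_id=9: 3 matching b row(s), so 3 row(s) emitted.
- part_id=8: no b row matches, row kept with b columns NULL.
- part_id=6: 1 matching b row(s), so 1 row(s) emitted.
- plus 2 unmatched b row(s), each kept with NULL a columns.

(blue, Judy, 9, 9); (blue, Quinn, 9, 1); (blue, Tom, 9, 1); (gold, Judy, 9, 9); (gold, Quinn, 9, 1); (gold, Tom, 9, 1); (gold, NULL, 8, NULL); (gold, NULL, NULL, NULL); (green, NULL, 8, NULL); (teal, Sara, 6, 49); (NULL, Uma, NULL, NULL); (NULL, Wendy, NULL, 33)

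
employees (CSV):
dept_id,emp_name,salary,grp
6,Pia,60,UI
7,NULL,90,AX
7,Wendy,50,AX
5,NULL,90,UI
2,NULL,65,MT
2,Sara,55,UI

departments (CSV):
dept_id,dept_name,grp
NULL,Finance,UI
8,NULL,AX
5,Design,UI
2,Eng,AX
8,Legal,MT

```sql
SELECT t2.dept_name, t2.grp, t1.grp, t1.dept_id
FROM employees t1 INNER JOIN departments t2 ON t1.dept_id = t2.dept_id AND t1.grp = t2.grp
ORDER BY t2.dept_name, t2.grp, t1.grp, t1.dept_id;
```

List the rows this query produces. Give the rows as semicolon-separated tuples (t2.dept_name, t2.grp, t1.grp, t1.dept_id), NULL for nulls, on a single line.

INNER JOIN keeps only pairs where the ON condition holds.
Matching on t1.dept_id = t2.dept_id AND t1.grp = t2.grp. A NULL in a compared column never satisfies the condition.
- t1 (dept_id=6, grp=UI) has no partner → excluded.
- t1 (dept_id=7, grp=AX) has no partner → excluded.
- t1 (dept_id=7, grp=AX) has no partner → excluded.
- t1 (dept_id=5, grp=UI) pairs with 1 row(s) of t2.
- t1 (dept_id=2, grp=MT) has no partner → excluded.
- t1 (dept_id=2, grp=UI) has no partner → excluded.
After projecting and ordering:
t2.dept_name | t2.grp | t1.grp | t1.dept_id
Design | UI | UI | 5

(Design, UI, UI, 5)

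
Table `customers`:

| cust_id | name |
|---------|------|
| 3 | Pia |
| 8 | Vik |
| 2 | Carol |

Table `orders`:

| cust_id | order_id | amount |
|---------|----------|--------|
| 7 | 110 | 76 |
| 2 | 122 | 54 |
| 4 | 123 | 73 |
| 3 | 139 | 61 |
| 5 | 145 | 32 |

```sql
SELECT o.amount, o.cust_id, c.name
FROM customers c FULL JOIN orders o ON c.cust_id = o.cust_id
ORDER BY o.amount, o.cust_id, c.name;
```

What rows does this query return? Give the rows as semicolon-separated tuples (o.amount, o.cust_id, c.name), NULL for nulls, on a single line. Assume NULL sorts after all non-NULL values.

(32, 5, NULL); (54, 2, Carol); (61, 3, Pia); (73, 4, NULL); (76, 7, NULL); (NULL, NULL, Vik)

FULL OUTER JOIN keeps every row from both sides; unmatched rows get NULL for the other side's columns.
Matching on c.cust_id = o.cust_id.
- c[0] cust_id=3 → 1 match(es) in o → 1 row(s).
- c[1] cust_id=8 → no match; kept with NULLs on the o side.
- c[2] cust_id=2 → 1 match(es) in o → 1 row(s).
- 3 row(s) from o found no c partner → padded with NULL.
After projecting and ordering:
o.amount | o.cust_id | c.name
32 | 5 | NULL
54 | 2 | Carol
61 | 3 | Pia
73 | 4 | NULL
76 | 7 | NULL
NULL | NULL | Vik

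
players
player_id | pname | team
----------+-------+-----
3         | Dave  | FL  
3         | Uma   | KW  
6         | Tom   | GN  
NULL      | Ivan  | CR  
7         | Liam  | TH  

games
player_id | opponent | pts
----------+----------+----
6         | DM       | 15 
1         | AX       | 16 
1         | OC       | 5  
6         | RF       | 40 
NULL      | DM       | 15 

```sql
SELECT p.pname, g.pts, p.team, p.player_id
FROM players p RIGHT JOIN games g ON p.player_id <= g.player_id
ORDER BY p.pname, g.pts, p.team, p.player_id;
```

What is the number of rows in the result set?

9

RIGHT JOIN keeps every row from `games`; unmatched rows get NULL for `players`'s columns.
Matching on p.player_id <= g.player_id. A NULL in a compared column never satisfies the condition.
- player_id=3: 2 matching g row(s), so 2 row(s) emitted.
- player_id=3: 2 matching g row(s), so 2 row(s) emitted.
- player_id=6: 2 matching g row(s), so 2 row(s) emitted.
- player_id=NULL: no matching g row.
- player_id=7: no matching g row.
- 3 g row(s) had no p match → kept, p columns NULL.
Total: 6 matched + 3 padded = 9 rows.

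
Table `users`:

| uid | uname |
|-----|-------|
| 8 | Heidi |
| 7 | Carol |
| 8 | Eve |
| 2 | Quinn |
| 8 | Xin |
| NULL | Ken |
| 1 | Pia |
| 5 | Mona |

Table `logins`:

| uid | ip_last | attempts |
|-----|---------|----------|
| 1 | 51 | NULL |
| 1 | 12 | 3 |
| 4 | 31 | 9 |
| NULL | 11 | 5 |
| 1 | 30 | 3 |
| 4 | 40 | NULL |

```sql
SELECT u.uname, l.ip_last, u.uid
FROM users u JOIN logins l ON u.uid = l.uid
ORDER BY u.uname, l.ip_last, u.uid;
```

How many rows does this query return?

INNER JOIN keeps only pairs where the ON condition holds.
Matching on u.uid = l.uid. A NULL in a compared column never satisfies the condition.
- u row (uid=8): no match → dropped.
- u row (uid=7): no match → dropped.
- u row (uid=8): no match → dropped.
- u row (uid=2): no match → dropped.
- u row (uid=8): no match → dropped.
- u row (uid=NULL): no match → dropped.
- u row (uid=1): matches 3 l row(s) → 3 output row(s).
- u row (uid=5): no match → dropped.
Total: 3 rows.

3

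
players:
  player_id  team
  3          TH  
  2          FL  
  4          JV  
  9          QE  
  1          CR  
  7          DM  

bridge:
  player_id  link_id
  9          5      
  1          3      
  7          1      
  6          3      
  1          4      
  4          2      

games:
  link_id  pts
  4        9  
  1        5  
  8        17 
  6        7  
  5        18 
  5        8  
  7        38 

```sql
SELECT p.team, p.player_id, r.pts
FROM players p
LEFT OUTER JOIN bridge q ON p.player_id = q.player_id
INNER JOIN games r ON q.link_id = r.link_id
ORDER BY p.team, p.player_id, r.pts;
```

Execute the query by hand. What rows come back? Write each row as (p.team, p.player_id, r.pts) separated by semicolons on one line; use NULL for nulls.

(CR, 1, 9); (DM, 7, 5); (QE, 9, 8); (QE, 9, 18)

Step 1 — p LEFT JOIN q on player_id → 7 row(s).
Then INNER JOIN `games r` on link_id: keep only rows whose q.link_id appears in r.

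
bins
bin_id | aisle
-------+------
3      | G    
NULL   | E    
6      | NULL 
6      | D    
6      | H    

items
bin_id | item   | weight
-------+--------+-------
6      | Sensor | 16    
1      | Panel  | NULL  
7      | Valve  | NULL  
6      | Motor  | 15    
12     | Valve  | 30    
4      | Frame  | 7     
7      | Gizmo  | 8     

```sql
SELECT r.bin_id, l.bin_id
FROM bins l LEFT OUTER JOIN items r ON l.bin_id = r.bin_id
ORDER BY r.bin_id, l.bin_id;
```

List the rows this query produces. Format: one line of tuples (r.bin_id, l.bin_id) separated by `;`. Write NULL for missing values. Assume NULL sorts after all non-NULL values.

LEFT JOIN keeps every row from `bins`; unmatched rows get NULL for `items`'s columns.
Matching on l.bin_id = r.bin_id. A NULL in a compared column never satisfies the condition.
Matched pairs: 6; unmatched l rows kept: 2.

(6, 6); (6, 6); (6, 6); (6, 6); (6, 6); (6, 6); (NULL, 3); (NULL, NULL)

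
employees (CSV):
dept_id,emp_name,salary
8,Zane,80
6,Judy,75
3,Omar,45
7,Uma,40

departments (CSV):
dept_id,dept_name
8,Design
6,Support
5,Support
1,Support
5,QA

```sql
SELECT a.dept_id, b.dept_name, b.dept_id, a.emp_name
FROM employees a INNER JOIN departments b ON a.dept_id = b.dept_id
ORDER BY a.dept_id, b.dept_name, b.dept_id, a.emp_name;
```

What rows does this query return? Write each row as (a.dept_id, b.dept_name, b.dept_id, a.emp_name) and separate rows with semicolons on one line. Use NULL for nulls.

INNER JOIN keeps only pairs where the ON condition holds.
Matching on a.dept_id = b.dept_id.
Matched pairs: 2.

(6, Support, 6, Judy); (8, Design, 8, Zane)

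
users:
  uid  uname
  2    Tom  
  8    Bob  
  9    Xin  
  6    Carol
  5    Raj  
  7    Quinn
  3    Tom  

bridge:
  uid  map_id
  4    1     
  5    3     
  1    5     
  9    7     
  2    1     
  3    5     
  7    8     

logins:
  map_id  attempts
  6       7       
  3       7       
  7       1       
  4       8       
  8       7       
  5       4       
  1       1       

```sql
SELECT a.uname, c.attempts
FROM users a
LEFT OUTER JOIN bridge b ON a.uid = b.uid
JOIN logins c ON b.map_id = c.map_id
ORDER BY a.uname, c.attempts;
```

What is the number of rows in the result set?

5

Step 1 — a LEFT JOIN b on uid → 7 row(s).
Then INNER JOIN `logins c` on map_id: keep only rows whose b.map_id appears in c.
Result: 5 row(s).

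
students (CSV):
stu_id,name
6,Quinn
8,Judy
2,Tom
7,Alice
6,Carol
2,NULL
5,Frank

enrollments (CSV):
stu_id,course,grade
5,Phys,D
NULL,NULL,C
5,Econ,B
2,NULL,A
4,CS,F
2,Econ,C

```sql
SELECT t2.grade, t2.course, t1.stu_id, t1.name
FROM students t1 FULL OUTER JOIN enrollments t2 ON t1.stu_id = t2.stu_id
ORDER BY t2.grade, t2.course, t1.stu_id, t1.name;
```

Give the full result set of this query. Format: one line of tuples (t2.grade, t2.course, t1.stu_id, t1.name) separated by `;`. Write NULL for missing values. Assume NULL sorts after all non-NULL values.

FULL OUTER JOIN keeps every row from both sides; unmatched rows get NULL for the other side's columns.
Matching on t1.stu_id = t2.stu_id. A NULL in a compared column never satisfies the condition.
- t1[0] stu_id=6 → no match; kept with NULLs on the t2 side.
- t1[1] stu_id=8 → no match; kept with NULLs on the t2 side.
- t1[2] stu_id=2 → 2 match(es) in t2 → 2 row(s).
- t1[3] stu_id=7 → no match; kept with NULLs on the t2 side.
- t1[4] stu_id=6 → no match; kept with NULLs on the t2 side.
- t1[5] stu_id=2 → 2 match(es) in t2 → 2 row(s).
- t1[6] stu_id=5 → 2 match(es) in t2 → 2 row(s).
- 2 t2 row(s) had no t1 match → kept, t1 columns NULL.

(A, NULL, 2, Tom); (A, NULL, 2, NULL); (B, Econ, 5, Frank); (C, Econ, 2, Tom); (C, Econ, 2, NULL); (C, NULL, NULL, NULL); (D, Phys, 5, Frank); (F, CS, NULL, NULL); (NULL, NULL, 6, Carol); (NULL, NULL, 6, Quinn); (NULL, NULL, 7, Alice); (NULL, NULL, 8, Judy)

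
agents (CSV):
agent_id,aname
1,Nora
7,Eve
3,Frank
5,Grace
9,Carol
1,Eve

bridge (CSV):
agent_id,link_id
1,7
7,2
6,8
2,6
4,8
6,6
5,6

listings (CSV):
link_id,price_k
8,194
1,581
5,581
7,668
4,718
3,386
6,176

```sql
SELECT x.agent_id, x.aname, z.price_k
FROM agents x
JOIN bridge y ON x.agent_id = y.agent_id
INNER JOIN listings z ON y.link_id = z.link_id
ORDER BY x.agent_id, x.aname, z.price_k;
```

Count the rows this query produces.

Step 1 — x INNER JOIN y on agent_id → 4 row(s).
Then INNER JOIN `listings z` on link_id: keep only rows whose y.link_id appears in z.
Result: 3 row(s).

3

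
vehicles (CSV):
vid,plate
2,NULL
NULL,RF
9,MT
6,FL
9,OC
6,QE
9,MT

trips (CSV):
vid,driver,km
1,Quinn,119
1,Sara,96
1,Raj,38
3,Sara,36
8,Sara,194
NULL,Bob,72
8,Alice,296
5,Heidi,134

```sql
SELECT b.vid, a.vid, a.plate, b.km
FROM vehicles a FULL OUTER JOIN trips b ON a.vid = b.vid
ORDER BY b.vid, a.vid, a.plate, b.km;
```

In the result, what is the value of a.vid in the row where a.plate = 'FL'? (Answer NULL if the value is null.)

FULL OUTER JOIN keeps every row from both sides; unmatched rows get NULL for the other side's columns.
Matching on a.vid = b.vid. A NULL in a compared column never satisfies the condition.
- a (vid=2) has no partner → padded with NULL.
- a (vid=NULL) has no partner → padded with NULL.
- a (vid=9) has no partner → padded with NULL.
- a (vid=6) has no partner → padded with NULL.
- a (vid=9) has no partner → padded with NULL.
- a (vid=6) has no partner → padded with NULL.
- a (vid=9) has no partner → padded with NULL.
- plus 8 unmatched b row(s), each kept with NULL a columns.

6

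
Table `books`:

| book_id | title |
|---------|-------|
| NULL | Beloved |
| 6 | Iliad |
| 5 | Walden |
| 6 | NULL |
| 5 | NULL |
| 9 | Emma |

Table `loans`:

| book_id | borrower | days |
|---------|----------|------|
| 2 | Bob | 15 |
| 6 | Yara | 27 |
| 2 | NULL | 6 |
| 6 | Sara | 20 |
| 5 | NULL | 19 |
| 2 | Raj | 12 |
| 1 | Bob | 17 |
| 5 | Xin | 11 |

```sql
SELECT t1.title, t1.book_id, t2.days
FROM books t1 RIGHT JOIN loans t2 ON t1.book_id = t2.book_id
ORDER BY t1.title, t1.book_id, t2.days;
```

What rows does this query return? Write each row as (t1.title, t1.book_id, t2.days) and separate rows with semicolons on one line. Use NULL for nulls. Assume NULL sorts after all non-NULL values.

RIGHT JOIN keeps every row from `loans`; unmatched rows get NULL for `books`'s columns.
Matching on t1.book_id = t2.book_id. A NULL in a compared column never satisfies the condition.
- book_id=NULL: no matching t2 row.
- book_id=6: 2 matching t2 row(s), so 2 row(s) emitted.
- book_id=5: 2 matching t2 row(s), so 2 row(s) emitted.
- book_id=6: 2 matching t2 row(s), so 2 row(s) emitted.
- book_id=5: 2 matching t2 row(s), so 2 row(s) emitted.
- book_id=9: no matching t2 row.
- 4 row(s) from t2 found no t1 partner → padded with NULL.

(Iliad, 6, 20); (Iliad, 6, 27); (Walden, 5, 11); (Walden, 5, 19); (NULL, 5, 11); (NULL, 5, 19); (NULL, 6, 20); (NULL, 6, 27); (NULL, NULL, 6); (NULL, NULL, 12); (NULL, NULL, 15); (NULL, NULL, 17)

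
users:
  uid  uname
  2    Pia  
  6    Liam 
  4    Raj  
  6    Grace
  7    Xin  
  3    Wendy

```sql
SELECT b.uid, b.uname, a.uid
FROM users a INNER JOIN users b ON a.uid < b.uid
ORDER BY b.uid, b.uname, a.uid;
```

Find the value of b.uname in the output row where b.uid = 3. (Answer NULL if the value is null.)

Wendy

INNER JOIN keeps only pairs where the ON condition holds.
Matching on a.uid < b.uid.
- a[0] uid=2 → 5 match(es) in b → 5 row(s).
- a[1] uid=6 → 1 match(es) in b → 1 row(s).
- a[2] uid=4 → 3 match(es) in b → 3 row(s).
- a[3] uid=6 → 1 match(es) in b → 1 row(s).
- a[4] uid=7 → no match; dropped.
- a[5] uid=3 → 4 match(es) in b → 4 row(s).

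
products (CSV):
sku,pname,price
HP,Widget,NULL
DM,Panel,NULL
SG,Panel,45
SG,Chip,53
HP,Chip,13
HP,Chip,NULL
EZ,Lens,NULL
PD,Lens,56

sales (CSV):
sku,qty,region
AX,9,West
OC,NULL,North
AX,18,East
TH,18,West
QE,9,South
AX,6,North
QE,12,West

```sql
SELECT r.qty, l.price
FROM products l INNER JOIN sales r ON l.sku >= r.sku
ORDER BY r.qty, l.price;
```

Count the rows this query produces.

31

INNER JOIN keeps only pairs where the ON condition holds.
Matching on l.sku >= r.sku.
Matched pairs: 31.
Total: 31 rows.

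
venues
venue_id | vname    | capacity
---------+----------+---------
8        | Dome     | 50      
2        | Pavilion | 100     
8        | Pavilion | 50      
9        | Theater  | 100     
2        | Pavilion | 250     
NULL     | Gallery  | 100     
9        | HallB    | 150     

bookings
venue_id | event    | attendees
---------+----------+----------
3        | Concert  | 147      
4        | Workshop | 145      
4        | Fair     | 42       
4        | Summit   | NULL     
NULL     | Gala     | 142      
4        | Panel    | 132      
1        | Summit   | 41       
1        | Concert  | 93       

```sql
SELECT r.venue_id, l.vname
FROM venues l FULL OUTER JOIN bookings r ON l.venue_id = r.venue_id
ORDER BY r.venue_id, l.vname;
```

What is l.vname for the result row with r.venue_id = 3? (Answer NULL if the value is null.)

NULL

FULL OUTER JOIN keeps every row from both sides; unmatched rows get NULL for the other side's columns.
Matching on l.venue_id = r.venue_id. A NULL in a compared column never satisfies the condition.
Matched pairs: 0; unmatched l rows kept: 7; unmatched r rows kept: 8.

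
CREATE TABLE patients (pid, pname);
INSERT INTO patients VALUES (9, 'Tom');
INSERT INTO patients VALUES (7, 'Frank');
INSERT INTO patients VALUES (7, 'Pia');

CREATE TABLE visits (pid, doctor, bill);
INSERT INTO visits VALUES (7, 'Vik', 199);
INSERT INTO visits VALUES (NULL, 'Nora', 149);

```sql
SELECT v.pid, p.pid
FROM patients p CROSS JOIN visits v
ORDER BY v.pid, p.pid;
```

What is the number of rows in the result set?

CROSS JOIN pairs every row of `patients` with every row of `visits`: 3 × 2 = 6 rows.

6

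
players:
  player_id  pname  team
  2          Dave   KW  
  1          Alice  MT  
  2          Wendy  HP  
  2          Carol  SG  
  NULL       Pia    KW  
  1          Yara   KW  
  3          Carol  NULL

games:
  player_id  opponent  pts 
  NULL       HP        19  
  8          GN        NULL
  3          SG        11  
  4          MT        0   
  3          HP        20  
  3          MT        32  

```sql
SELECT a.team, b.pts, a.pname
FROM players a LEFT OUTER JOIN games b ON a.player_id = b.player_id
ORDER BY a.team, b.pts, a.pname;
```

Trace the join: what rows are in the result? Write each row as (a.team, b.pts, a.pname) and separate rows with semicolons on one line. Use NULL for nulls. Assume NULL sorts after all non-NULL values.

LEFT JOIN keeps every row from `players`; unmatched rows get NULL for `games`'s columns.
Matching on a.player_id = b.player_id. A NULL in a compared column never satisfies the condition.
Matched pairs: 3; unmatched a rows kept: 6.

(HP, NULL, Wendy); (KW, NULL, Dave); (KW, NULL, Pia); (KW, NULL, Yara); (MT, NULL, Alice); (SG, NULL, Carol); (NULL, 11, Carol); (NULL, 20, Carol); (NULL, 32, Carol)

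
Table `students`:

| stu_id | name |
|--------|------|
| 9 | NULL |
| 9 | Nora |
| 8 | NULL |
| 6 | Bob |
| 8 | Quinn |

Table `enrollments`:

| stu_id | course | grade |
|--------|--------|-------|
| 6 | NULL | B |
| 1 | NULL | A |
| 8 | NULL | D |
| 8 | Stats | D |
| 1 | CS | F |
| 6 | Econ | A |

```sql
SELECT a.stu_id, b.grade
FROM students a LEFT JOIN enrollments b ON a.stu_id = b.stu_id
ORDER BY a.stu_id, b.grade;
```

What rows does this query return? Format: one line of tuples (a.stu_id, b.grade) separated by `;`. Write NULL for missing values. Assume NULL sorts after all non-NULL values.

(6, A); (6, B); (8, D); (8, D); (8, D); (8, D); (9, NULL); (9, NULL)

LEFT JOIN keeps every row from `students`; unmatched rows get NULL for `enrollments`'s columns.
Matching on a.stu_id = b.stu_id.
- a row (stu_id=9): no match → kept, b columns NULL.
- a row (stu_id=9): no match → kept, b columns NULL.
- a row (stu_id=8): matches 2 b row(s) → 2 output row(s).
- a row (stu_id=6): matches 2 b row(s) → 2 output row(s).
- a row (stu_id=8): matches 2 b row(s) → 2 output row(s).
After projecting and ordering:
a.stu_id | b.grade
6 | A
6 | B
8 | D
8 | D
8 | D
8 | D
9 | NULL
9 | NULL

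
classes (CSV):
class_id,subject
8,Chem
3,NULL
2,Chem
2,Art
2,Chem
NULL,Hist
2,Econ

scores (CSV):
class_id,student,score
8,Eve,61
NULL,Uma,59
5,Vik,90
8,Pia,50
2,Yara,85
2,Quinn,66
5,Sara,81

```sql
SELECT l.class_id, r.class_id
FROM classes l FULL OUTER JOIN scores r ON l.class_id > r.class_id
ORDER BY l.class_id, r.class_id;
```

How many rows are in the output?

14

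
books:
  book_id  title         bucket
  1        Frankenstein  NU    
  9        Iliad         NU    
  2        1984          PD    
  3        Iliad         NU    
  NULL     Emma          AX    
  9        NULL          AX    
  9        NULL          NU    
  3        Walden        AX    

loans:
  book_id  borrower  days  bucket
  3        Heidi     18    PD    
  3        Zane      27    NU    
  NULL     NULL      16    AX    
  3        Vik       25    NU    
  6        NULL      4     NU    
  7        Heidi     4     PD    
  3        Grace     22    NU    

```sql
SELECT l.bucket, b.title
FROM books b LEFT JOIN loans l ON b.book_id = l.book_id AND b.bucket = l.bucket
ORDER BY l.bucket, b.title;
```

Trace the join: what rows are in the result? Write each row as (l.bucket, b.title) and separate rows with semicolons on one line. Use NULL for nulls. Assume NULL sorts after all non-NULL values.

LEFT JOIN keeps every row from `books`; unmatched rows get NULL for `loans`'s columns.
Matching on b.book_id = l.book_id AND b.bucket = l.bucket. A NULL in a compared column never satisfies the condition.
- b[0] book_id=1, bucket=NU → no match; kept with NULLs on the l side.
- b[1] book_id=9, bucket=NU → no match; kept with NULLs on the l side.
- b[2] book_id=2, bucket=PD → no match; kept with NULLs on the l side.
- b[3] book_id=3, bucket=NU → 3 match(es) in l → 3 row(s).
- b[4] book_id=NULL, bucket=AX → no match; kept with NULLs on the l side.
- b[5] book_id=9, bucket=AX → no match; kept with NULLs on the l side.
- b[6] book_id=9, bucket=NU → no match; kept with NULLs on the l side.
- b[7] book_id=3, bucket=AX → no match; kept with NULLs on the l side.
After projecting and ordering:
l.bucket | b.title
NU | Iliad
NU | Iliad
NU | Iliad
NULL | 1984
NULL | Emma
NULL | Frankenstein
NULL | Iliad
NULL | Walden
NULL | NULL
NULL | NULL

(NU, Iliad); (NU, Iliad); (NU, Iliad); (NULL, 1984); (NULL, Emma); (NULL, Frankenstein); (NULL, Iliad); (NULL, Walden); (NULL, NULL); (NULL, NULL)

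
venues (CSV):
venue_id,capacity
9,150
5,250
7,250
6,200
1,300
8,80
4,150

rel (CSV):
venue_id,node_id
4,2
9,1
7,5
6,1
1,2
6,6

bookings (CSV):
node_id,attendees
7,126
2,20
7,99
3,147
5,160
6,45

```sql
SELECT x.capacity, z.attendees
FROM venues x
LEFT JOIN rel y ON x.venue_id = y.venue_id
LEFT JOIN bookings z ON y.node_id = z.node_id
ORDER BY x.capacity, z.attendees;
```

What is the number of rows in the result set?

Step 1 — x LEFT JOIN y on venue_id → 8 row(s).
Then LEFT JOIN `bookings z` on node_id: each of those 8 rows is kept; rows whose y.node_id has no match in z get NULL for z's columns.
Result: 8 row(s).

8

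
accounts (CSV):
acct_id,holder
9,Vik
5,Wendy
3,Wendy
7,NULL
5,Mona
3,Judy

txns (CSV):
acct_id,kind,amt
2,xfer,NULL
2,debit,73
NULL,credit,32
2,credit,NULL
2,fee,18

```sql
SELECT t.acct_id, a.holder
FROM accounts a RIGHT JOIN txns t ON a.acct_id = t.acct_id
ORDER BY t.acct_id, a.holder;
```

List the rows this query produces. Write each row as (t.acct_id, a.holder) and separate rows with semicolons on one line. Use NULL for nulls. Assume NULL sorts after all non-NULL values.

RIGHT JOIN keeps every row from `txns`; unmatched rows get NULL for `accounts`'s columns.
Matching on a.acct_id = t.acct_id. A NULL in a compared column never satisfies the condition.
Matched pairs: 0; unmatched t rows kept: 5.

(2, NULL); (2, NULL); (2, NULL); (2, NULL); (NULL, NULL)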